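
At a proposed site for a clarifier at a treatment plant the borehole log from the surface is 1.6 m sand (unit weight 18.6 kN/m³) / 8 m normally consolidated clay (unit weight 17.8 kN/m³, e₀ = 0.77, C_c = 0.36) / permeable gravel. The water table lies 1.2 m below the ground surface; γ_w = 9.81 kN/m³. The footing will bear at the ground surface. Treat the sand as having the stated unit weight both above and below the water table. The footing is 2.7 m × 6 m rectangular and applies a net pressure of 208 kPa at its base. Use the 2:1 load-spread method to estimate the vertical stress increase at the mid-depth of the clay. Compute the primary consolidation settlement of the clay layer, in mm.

S_c ≈ 335 mm

Mid-depth of clay below the ground surface: z = 1.6 + 8/2 = 5.6 m.
Total vertical stress at mid-clay: σ_v = 18.6×1.6 + 17.8×4 = 100.96 kPa.
Pore pressure: u = 9.81×(5.6 − 1.2) = 43.164 kPa.
Initial effective stress: σ'_0 = σ_v − u = 100.96 − 43.164 = 57.796 kPa.
Stress increase at mid-clay by the 2:1 spreading method:
Δσ = qBL/((B+z)(L+z)) = 208×2.7×6/((2.7+5.6)(6+5.6)) = 34.998 kPa
Final effective stress: σ'_f = σ'_0 + Δσ = 57.796 + 34.998 = 92.794 kPa.
Normally consolidated clay, so the full stress increment lies on the virgin compression line:
S_c = C_c·H/(1+e₀)·log₁₀(σ'_f/σ'_0) = 0.36×8/(1+0.77)×log₁₀(92.794/57.796)
    = 1.6271 × 0.20562 = 0.3346 m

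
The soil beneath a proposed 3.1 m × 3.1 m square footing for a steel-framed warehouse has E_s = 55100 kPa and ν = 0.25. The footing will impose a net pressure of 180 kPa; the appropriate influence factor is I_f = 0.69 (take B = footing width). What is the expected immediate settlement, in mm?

S_e ≈ 6.55 mm

Immediate (elastic) settlement: S_e = q·B·(1−ν²)/E_s · I_f.
S_e = 180 × 3.1 × (1 − 0.25²) / 55100 × 0.69
    = 180 × 3.1 × 0.9375 / 55100 × 0.69
    = 0.006551 m = 6.551 mm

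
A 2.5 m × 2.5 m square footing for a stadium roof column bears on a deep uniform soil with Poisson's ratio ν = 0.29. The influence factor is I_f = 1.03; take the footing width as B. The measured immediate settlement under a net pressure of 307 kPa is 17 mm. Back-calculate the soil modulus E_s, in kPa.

S_e = q·B·(1−ν²)/E_s · I_f  ⇒  E_s = q·B·(1−ν²)·I_f / S_e.
E_s = 307 × 2.5 × 0.9159 × 1.03 / 0.017 = 42590 kPa

E_s ≈ 42600 kPa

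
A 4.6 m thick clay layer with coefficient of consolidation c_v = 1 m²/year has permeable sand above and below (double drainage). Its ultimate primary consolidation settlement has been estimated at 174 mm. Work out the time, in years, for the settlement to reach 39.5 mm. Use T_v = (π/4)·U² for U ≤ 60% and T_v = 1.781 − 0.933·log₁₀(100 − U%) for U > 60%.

t ≈ 0.214 years

Drainage path length: H_d = H/2 = 2.3 m (double drainage).
U = S(t)/S_ult = 39.5/174 = 0.227.
U ≤ 60%: T_v = (π/4)·U² = (π/4)×0.22701² = 0.040475.
t = T_v·H_d²/c_v = 0.040475×2.3²/1 = 0.2141 years.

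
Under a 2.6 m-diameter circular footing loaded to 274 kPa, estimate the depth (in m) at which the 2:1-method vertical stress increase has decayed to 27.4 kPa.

z ≈ 5.62 m

2:1 spreading — at depth z the loaded area has grown by z in each plan dimension:
qD²/(D+z)² = Δσ_z ⇒ z = D(√(q/Δσ_z) − 1) = 2.6×(√(274/27.4) − 1) = 5.622 m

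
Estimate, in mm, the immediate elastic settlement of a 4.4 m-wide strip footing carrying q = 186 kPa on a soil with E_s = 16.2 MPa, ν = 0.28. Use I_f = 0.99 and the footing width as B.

S_e ≈ 46.1 mm

Immediate (elastic) settlement: S_e = q·B·(1−ν²)/E_s · I_f.
E_s = 16.2 MPa = 16200 kPa.
S_e = 186 × 4.4 × (1 − 0.28²) / 16200 × 0.99
    = 186 × 4.4 × 0.9216 / 16200 × 0.99
    = 0.04609 m = 46.09 mm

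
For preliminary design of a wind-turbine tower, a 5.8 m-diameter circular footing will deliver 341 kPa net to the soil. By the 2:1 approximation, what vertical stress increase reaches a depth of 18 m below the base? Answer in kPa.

By the 2:1 method the load spreads at 1 horizontal : 2 vertical, so at depth z the loaded area has grown by z in each plan dimension:
Δσ ≈ qD²/(D+z)² = 341×5.8²/(5.8+18)² = 20.251 kPa

Δσ_z ≈ 20.3 kPa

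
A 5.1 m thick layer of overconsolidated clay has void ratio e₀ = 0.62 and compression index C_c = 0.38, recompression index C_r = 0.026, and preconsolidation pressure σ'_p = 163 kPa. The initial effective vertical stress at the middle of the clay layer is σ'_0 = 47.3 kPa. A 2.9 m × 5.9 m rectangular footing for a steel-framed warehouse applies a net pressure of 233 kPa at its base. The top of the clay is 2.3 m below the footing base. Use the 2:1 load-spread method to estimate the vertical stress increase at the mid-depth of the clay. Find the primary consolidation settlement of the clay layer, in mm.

Mid-depth of clay below the footing base: z = 2.3 + 5.1/2 = 4.85 m.
Stress increase at mid-clay by the 2:1 spreading method:
Δσ = qBL/((B+z)(L+z)) = 233×2.9×5.9/((2.9+4.85)(5.9+4.85)) = 47.852 kPa
Final effective stress: σ'_f = 47.3 + 47.852 = 95.152 kPa.
σ'_f = 95.152 ≤ σ'_p = 163 kPa, so the clay remains overconsolidated and only the recompression index applies:
S_c = C_r·H/(1+e₀)·log₁₀(σ'_f/σ'_0) = 0.026×5.1/1.62×log₁₀(95.152/47.3)
    = 0.081851 × 0.30356 = 0.02485 m

S_c ≈ 24.8 mm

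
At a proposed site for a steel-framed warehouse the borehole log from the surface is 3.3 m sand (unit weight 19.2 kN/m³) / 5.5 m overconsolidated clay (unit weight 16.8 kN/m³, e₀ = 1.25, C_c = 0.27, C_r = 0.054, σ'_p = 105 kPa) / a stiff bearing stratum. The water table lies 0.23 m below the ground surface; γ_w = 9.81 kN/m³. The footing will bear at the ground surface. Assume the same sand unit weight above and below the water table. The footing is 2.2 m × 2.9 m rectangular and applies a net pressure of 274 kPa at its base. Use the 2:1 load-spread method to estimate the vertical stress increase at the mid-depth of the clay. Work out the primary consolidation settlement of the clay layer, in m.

S_c ≈ 0.0213 m

Mid-depth of clay below the ground surface: z = 3.3 + 5.5/2 = 6.05 m.
Total vertical stress at mid-clay: σ_v = 19.2×3.3 + 16.8×2.75 = 109.56 kPa.
Pore pressure: u = 9.81×(6.05 − 0.23) = 57.094 kPa.
Initial effective stress: σ'_0 = σ_v − u = 109.56 − 57.094 = 52.466 kPa.
Stress increase at mid-clay by the 2:1 spreading method:
Δσ = qBL/((B+z)(L+z)) = 274×2.2×2.9/((2.2+6.05)(2.9+6.05)) = 23.675 kPa
Final effective stress: σ'_f = 52.466 + 23.675 = 76.141 kPa.
σ'_f = 76.141 ≤ σ'_p = 105 kPa, so the clay remains overconsolidated and only the recompression index applies:
S_c = C_r·H/(1+e₀)·log₁₀(σ'_f/σ'_0) = 0.054×5.5/2.25×log₁₀(76.141/52.466)
    = 0.132 × 0.16174 = 0.02135 m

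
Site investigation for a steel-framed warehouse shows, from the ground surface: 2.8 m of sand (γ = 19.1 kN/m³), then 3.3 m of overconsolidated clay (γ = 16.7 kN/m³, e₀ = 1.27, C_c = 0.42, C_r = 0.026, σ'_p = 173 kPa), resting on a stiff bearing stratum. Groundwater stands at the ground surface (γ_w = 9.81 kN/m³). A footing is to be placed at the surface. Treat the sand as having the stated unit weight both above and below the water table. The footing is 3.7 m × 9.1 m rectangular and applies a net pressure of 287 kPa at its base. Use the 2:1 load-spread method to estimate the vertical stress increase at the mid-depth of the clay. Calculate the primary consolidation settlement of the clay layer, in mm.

Mid-depth of clay below the ground surface: z = 2.8 + 3.3/2 = 4.45 m.
Total vertical stress at mid-clay: σ_v = 19.1×2.8 + 16.7×1.65 = 81.035 kPa.
Pore pressure: u = 9.81×(4.45 − 0) = 43.655 kPa.
Initial effective stress: σ'_0 = σ_v − u = 81.035 − 43.655 = 37.38 kPa.
Stress increase at mid-clay by the 2:1 spreading method:
Δσ = qBL/((B+z)(L+z)) = 287×3.7×9.1/((3.7+4.45)(9.1+4.45)) = 87.504 kPa
Final effective stress: σ'_f = 37.38 + 87.504 = 124.88 kPa.
σ'_f = 124.88 ≤ σ'_p = 173 kPa, so the clay remains overconsolidated and only the recompression index applies:
S_c = C_r·H/(1+e₀)·log₁₀(σ'_f/σ'_0) = 0.026×3.3/2.27×log₁₀(124.88/37.38)
    = 0.037796 × 0.52385 = 0.0198 m

S_c ≈ 19.8 mm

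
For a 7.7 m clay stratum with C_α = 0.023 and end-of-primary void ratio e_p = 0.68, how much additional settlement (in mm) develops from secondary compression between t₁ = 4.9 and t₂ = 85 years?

Secondary compression: S_s = C_α·H/(1+e_p)·log₁₀(t₂/t₁)
S_s = 0.023×7.7/(1+0.68)×log₁₀(85/4.9)
    = 0.1054 × 1.239 = 0.1306 m

S_s ≈ 131 mm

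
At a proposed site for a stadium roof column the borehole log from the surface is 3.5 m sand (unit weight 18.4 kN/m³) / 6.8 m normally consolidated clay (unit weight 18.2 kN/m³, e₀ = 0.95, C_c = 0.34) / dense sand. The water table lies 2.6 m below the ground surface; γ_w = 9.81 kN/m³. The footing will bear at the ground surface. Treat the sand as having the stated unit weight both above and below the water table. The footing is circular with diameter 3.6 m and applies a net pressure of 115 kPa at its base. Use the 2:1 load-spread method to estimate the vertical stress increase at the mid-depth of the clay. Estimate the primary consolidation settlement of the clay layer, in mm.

Mid-depth of clay below the ground surface: z = 3.5 + 6.8/2 = 6.9 m.
Total vertical stress at mid-clay: σ_v = 18.4×3.5 + 18.2×3.4 = 126.28 kPa.
Pore pressure: u = 9.81×(6.9 − 2.6) = 42.183 kPa.
Initial effective stress: σ'_0 = σ_v − u = 126.28 − 42.183 = 84.097 kPa.
Stress increase at mid-clay by the 2:1 spreading method:
Δσ ≈ qD²/(D+z)² = 115×3.6²/(3.6+6.9)² = 13.518 kPa
Final effective stress: σ'_f = σ'_0 + Δσ = 84.097 + 13.518 = 97.615 kPa.
Normally consolidated clay, so the full stress increment lies on the virgin compression line:
S_c = C_c·H/(1+e₀)·log₁₀(σ'_f/σ'_0) = 0.34×6.8/(1+0.95)×log₁₀(97.615/84.097)
    = 1.1856 × 0.064736 = 0.07675 m

S_c ≈ 76.8 mm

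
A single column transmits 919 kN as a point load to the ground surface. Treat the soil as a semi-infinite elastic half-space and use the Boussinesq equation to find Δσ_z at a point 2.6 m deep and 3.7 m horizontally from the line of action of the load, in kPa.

Δσ_z ≈ 4.08 kPa

Boussinesq vertical stress below a point load on an elastic half-space:
Δσ_z = 3P/(2πz²) · [1 + (r/z)²]^(−5/2)
r/z = 3.7/2.6 = 1.4231; [1+(r/z)²]^(−5/2) = 0.062825.
Δσ_z = 3×919/(2π×2.6²) × 0.062825 = 64.91 × 0.062825 = 4.078 kPa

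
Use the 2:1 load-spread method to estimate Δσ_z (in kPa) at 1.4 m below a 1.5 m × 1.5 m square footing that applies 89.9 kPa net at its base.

By the 2:1 method the load spreads at 1 horizontal : 2 vertical, so at depth z the loaded area has grown by z in each plan dimension:
Δσ = qBL/((B+z)(L+z)) = 89.9×1.5×1.5/((1.5+1.4)(1.5+1.4)) = 24.052 kPa

Δσ_z ≈ 24.1 kPa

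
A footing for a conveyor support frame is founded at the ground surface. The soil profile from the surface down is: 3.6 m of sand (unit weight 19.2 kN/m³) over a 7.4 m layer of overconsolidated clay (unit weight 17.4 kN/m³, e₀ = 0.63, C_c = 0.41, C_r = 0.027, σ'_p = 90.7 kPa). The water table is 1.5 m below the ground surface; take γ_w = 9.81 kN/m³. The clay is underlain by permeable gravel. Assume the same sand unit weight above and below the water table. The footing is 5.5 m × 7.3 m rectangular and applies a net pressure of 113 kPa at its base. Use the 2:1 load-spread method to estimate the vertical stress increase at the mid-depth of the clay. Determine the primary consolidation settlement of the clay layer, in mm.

Mid-depth of clay below the ground surface: z = 3.6 + 7.4/2 = 7.3 m.
Total vertical stress at mid-clay: σ_v = 19.2×3.6 + 17.4×3.7 = 133.5 kPa.
Pore pressure: u = 9.81×(7.3 − 1.5) = 56.898 kPa.
Initial effective stress: σ'_0 = σ_v − u = 133.5 − 56.898 = 76.602 kPa.
Stress increase at mid-clay by the 2:1 spreading method:
Δσ = qBL/((B+z)(L+z)) = 113×5.5×7.3/((5.5+7.3)(7.3+7.3)) = 24.277 kPa
Final effective stress: σ'_f = 76.602 + 24.277 = 100.88 kPa.
σ'_f = 100.88 > σ'_p = 90.7 kPa, so the stress path crosses the preconsolidation pressure — recompression up to σ'_p, then virgin compression beyond:
S_c = H/(1+e₀)·[C_r·log₁₀(σ'_p/σ'_0) + C_c·log₁₀(σ'_f/σ'_p)]
    = 7.4/1.63 × [0.027×log₁₀(90.7/76.602) + 0.41×log₁₀(100.88/90.7)]
    = 4.5399 × [0.0019809 + 0.018941] = 0.09498 m

S_c ≈ 95 mm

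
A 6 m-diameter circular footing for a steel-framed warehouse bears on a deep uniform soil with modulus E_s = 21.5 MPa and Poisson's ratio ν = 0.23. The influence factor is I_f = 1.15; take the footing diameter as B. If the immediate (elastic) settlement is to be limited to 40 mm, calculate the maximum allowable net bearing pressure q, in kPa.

q ≈ 132 kPa

E_s = 21.5 MPa = 21500 kPa.
S_e = q·B·(1−ν²)/E_s · I_f  ⇒  q = S_e·E_s / (B·(1−ν²)·I_f).
q = 0.04 × 21500 / (6 × 0.9471 × 1.15) = 131.6 kPa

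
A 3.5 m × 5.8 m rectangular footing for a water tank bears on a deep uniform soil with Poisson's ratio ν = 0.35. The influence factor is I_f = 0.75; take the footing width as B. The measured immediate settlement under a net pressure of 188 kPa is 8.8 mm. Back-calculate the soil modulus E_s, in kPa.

E_s ≈ 49200 kPa

S_e = q·B·(1−ν²)/E_s · I_f  ⇒  E_s = q·B·(1−ν²)·I_f / S_e.
E_s = 188 × 3.5 × 0.8775 × 0.75 / 0.0088 = 49210 kPa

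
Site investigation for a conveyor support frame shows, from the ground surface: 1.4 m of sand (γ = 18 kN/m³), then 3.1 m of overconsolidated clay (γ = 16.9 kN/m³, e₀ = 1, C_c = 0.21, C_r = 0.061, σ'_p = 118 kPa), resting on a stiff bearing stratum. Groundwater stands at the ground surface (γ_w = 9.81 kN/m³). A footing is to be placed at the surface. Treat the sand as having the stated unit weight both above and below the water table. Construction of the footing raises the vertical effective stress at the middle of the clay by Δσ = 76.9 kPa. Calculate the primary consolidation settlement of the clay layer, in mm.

Mid-depth of clay below the ground surface: z = 1.4 + 3.1/2 = 2.95 m.
Total vertical stress at mid-clay: σ_v = 18×1.4 + 16.9×1.55 = 51.395 kPa.
Pore pressure: u = 9.81×(2.95 − 0) = 28.94 kPa.
Initial effective stress: σ'_0 = σ_v − u = 51.395 − 28.94 = 22.455 kPa.
Final effective stress: σ'_f = 22.455 + 76.9 = 99.355 kPa.
σ'_f = 99.355 ≤ σ'_p = 118 kPa, so the clay remains overconsolidated and only the recompression index applies:
S_c = C_r·H/(1+e₀)·log₁₀(σ'_f/σ'_0) = 0.061×3.1/2×log₁₀(99.355/22.455)
    = 0.09455 × 0.64588 = 0.06107 m

S_c ≈ 61.1 mm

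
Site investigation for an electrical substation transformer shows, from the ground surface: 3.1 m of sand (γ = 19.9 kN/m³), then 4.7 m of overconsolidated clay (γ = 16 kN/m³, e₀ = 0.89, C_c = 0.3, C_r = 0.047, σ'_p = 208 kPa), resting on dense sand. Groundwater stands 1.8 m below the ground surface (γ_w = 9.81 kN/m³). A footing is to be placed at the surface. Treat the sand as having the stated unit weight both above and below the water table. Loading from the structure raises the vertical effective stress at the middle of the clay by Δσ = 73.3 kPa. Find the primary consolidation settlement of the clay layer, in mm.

Mid-depth of clay below the ground surface: z = 3.1 + 4.7/2 = 5.45 m.
Total vertical stress at mid-clay: σ_v = 19.9×3.1 + 16×2.35 = 99.29 kPa.
Pore pressure: u = 9.81×(5.45 − 1.8) = 35.806 kPa.
Initial effective stress: σ'_0 = σ_v − u = 99.29 − 35.806 = 63.484 kPa.
Final effective stress: σ'_f = 63.484 + 73.3 = 136.78 kPa.
σ'_f = 136.78 ≤ σ'_p = 208 kPa, so the clay remains overconsolidated and only the recompression index applies:
S_c = C_r·H/(1+e₀)·log₁₀(σ'_f/σ'_0) = 0.047×4.7/1.89×log₁₀(136.78/63.484)
    = 0.11688 × 0.33336 = 0.03896 m

S_c ≈ 39 mm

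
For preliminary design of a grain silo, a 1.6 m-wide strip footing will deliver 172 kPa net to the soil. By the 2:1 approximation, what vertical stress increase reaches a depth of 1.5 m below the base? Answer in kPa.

By the 2:1 method the load spreads at 1 horizontal : 2 vertical, so at depth z the loaded area has grown by z in each plan dimension:
Δσ = qB/(B+z) = 172×1.6/(1.6+1.5) = 88.774 kPa

Δσ_z ≈ 88.8 kPa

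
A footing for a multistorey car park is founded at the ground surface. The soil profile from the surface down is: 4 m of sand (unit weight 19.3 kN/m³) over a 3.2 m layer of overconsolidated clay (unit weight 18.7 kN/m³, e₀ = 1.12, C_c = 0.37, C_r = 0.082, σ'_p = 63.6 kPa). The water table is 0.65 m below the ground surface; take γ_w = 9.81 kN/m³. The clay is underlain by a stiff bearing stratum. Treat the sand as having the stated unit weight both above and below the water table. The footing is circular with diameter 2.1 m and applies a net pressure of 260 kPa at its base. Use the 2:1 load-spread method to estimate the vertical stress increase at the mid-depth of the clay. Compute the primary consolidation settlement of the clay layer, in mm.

S_c ≈ 53.6 mm

Mid-depth of clay below the ground surface: z = 4 + 3.2/2 = 5.6 m.
Total vertical stress at mid-clay: σ_v = 19.3×4 + 18.7×1.6 = 107.12 kPa.
Pore pressure: u = 9.81×(5.6 − 0.65) = 48.56 kPa.
Initial effective stress: σ'_0 = σ_v − u = 107.12 − 48.56 = 58.56 kPa.
Stress increase at mid-clay by the 2:1 spreading method:
Δσ ≈ qD²/(D+z)² = 260×2.1²/(2.1+5.6)² = 19.339 kPa
Final effective stress: σ'_f = 58.56 + 19.339 = 77.899 kPa.
σ'_f = 77.899 > σ'_p = 63.6 kPa, so the stress path crosses the preconsolidation pressure — recompression up to σ'_p, then virgin compression beyond:
S_c = H/(1+e₀)·[C_r·log₁₀(σ'_p/σ'_0) + C_c·log₁₀(σ'_f/σ'_p)]
    = 3.2/2.12 × [0.082×log₁₀(63.6/58.56) + 0.37×log₁₀(77.899/63.6)]
    = 1.5094 × [0.0029402 + 0.032588] = 0.05363 m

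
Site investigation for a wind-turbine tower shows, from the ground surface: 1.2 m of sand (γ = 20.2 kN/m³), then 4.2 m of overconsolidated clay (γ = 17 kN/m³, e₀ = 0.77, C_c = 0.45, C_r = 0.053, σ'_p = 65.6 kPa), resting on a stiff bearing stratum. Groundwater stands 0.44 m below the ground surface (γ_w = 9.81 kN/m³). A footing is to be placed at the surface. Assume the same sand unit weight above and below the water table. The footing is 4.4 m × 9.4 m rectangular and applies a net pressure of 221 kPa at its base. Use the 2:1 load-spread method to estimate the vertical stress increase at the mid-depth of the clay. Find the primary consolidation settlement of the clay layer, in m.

Mid-depth of clay below the ground surface: z = 1.2 + 4.2/2 = 3.3 m.
Total vertical stress at mid-clay: σ_v = 20.2×1.2 + 17×2.1 = 59.94 kPa.
Pore pressure: u = 9.81×(3.3 − 0.44) = 28.057 kPa.
Initial effective stress: σ'_0 = σ_v − u = 59.94 − 28.057 = 31.883 kPa.
Stress increase at mid-clay by the 2:1 spreading method:
Δσ = qBL/((B+z)(L+z)) = 221×4.4×9.4/((4.4+3.3)(9.4+3.3)) = 93.471 kPa
Final effective stress: σ'_f = 31.883 + 93.471 = 125.35 kPa.
σ'_f = 125.35 > σ'_p = 65.6 kPa, so the stress path crosses the preconsolidation pressure — recompression up to σ'_p, then virgin compression beyond:
S_c = H/(1+e₀)·[C_r·log₁₀(σ'_p/σ'_0) + C_c·log₁₀(σ'_f/σ'_p)]
    = 4.2/1.77 × [0.053×log₁₀(65.6/31.883) + 0.45×log₁₀(125.35/65.6)]
    = 2.3729 × [0.016607 + 0.12655] = 0.3397 m

S_c ≈ 0.34 m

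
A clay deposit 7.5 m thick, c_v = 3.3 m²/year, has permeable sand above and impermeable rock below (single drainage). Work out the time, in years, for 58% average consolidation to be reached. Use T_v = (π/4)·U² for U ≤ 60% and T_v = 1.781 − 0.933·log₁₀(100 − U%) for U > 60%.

Drainage path length: H_d = H = 7.5 m (single drainage).
U ≤ 60%: T_v = (π/4)·U² = (π/4)×0.58² = 0.26421.
t = T_v·H_d²/c_v = 0.26421×7.5²/3.3 = 4.504 years.

t ≈ 4.5 years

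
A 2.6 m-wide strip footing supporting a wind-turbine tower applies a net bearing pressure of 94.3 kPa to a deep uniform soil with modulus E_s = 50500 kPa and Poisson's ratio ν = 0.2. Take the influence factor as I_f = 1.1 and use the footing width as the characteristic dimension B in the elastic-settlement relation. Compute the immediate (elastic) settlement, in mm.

Immediate (elastic) settlement: S_e = q·B·(1−ν²)/E_s · I_f.
S_e = 94.3 × 2.6 × (1 − 0.2²) / 50500 × 1.1
    = 94.3 × 2.6 × 0.96 / 50500 × 1.1
    = 0.005127 m = 5.127 mm

S_e ≈ 5.13 mm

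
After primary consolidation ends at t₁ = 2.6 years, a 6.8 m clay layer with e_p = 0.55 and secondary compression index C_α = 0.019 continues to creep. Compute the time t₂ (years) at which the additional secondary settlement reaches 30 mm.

S_s = C_α·H/(1+e_p)·log₁₀(t₂/t₁) ⇒ log₁₀(t₂/t₁) = S_s·(1+e_p)/(C_α·H).
log₁₀(t₂/t₁) = 0.03 × (1+0.55) / (0.019×6.8) = 0.3599
t₂ = t₁ × 10^0.3599 = 2.6 × 2.29 = 5.955 years

t₂ ≈ 5.95 years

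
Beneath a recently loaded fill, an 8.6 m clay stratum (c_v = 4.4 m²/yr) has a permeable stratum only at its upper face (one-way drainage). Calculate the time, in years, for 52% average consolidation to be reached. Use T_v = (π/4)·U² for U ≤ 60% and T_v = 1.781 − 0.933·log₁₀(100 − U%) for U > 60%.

Drainage path length: H_d = H = 8.6 m (single drainage).
U ≤ 60%: T_v = (π/4)·U² = (π/4)×0.52² = 0.21237.
t = T_v·H_d²/c_v = 0.21237×8.6²/4.4 = 3.57 years.

t ≈ 3.57 years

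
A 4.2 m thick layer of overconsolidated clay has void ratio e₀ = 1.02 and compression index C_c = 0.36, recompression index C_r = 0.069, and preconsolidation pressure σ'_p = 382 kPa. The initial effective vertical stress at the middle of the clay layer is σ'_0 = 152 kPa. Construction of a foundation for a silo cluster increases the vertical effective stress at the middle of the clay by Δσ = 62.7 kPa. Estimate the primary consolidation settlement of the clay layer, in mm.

Final effective stress: σ'_f = 152 + 62.7 = 214.7 kPa.
σ'_f = 214.7 ≤ σ'_p = 382 kPa, so the clay remains overconsolidated and only the recompression index applies:
S_c = C_r·H/(1+e₀)·log₁₀(σ'_f/σ'_0) = 0.069×4.2/2.02×log₁₀(214.7/152)
    = 0.14346 × 0.14999 = 0.02152 m

S_c ≈ 21.5 mm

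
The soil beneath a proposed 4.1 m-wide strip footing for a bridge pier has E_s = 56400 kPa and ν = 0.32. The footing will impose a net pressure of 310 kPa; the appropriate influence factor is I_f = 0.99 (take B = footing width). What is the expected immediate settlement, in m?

S_e ≈ 0.02 m

Immediate (elastic) settlement: S_e = q·B·(1−ν²)/E_s · I_f.
S_e = 310 × 4.1 × (1 − 0.32²) / 56400 × 0.99
    = 310 × 4.1 × 0.8976 / 56400 × 0.99
    = 0.02003 m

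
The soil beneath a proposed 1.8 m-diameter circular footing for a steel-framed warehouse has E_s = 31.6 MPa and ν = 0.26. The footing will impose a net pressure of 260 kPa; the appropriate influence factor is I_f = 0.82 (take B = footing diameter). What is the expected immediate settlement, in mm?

S_e ≈ 11.3 mm

Immediate (elastic) settlement: S_e = q·B·(1−ν²)/E_s · I_f.
E_s = 31.6 MPa = 31600 kPa.
S_e = 260 × 1.8 × (1 − 0.26²) / 31600 × 0.82
    = 260 × 1.8 × 0.9324 / 31600 × 0.82
    = 0.01132 m = 11.32 mm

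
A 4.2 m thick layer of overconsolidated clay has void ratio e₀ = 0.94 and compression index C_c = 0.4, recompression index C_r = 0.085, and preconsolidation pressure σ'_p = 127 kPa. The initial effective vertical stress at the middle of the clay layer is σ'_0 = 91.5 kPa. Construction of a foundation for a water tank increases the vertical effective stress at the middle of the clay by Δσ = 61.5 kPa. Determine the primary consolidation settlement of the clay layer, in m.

S_c ≈ 0.0962 m

Final effective stress: σ'_f = 91.5 + 61.5 = 153 kPa.
σ'_f = 153 > σ'_p = 127 kPa, so the stress path crosses the preconsolidation pressure — recompression up to σ'_p, then virgin compression beyond:
S_c = H/(1+e₀)·[C_r·log₁₀(σ'_p/σ'_0) + C_c·log₁₀(σ'_f/σ'_p)]
    = 4.2/1.94 × [0.085×log₁₀(127/91.5) + 0.4×log₁₀(153/127)]
    = 2.1649 × [0.012103 + 0.032355] = 0.09625 m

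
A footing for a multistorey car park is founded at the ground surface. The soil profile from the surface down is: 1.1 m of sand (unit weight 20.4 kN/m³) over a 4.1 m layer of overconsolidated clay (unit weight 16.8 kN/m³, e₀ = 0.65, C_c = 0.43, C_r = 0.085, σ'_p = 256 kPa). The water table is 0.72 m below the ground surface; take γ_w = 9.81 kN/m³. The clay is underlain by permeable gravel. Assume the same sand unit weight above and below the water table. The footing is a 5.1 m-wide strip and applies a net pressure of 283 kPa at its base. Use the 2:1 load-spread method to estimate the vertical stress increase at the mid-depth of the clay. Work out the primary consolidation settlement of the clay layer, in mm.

Mid-depth of clay below the ground surface: z = 1.1 + 4.1/2 = 3.15 m.
Total vertical stress at mid-clay: σ_v = 20.4×1.1 + 16.8×2.05 = 56.88 kPa.
Pore pressure: u = 9.81×(3.15 − 0.72) = 23.838 kPa.
Initial effective stress: σ'_0 = σ_v − u = 56.88 − 23.838 = 33.042 kPa.
Stress increase at mid-clay by the 2:1 spreading method:
Δσ = qB/(B+z) = 283×5.1/(5.1+3.15) = 174.95 kPa
Final effective stress: σ'_f = 33.042 + 174.95 = 207.99 kPa.
σ'_f = 207.99 ≤ σ'_p = 256 kPa, so the clay remains overconsolidated and only the recompression index applies:
S_c = C_r·H/(1+e₀)·log₁₀(σ'_f/σ'_0) = 0.085×4.1/1.65×log₁₀(207.99/33.042)
    = 0.21121 × 0.79898 = 0.1688 m

S_c ≈ 169 mm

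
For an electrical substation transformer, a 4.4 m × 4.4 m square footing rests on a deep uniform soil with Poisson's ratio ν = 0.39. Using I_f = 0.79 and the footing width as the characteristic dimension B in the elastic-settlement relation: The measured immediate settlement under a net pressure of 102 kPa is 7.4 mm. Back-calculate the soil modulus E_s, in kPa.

E_s ≈ 40600 kPa

S_e = q·B·(1−ν²)/E_s · I_f  ⇒  E_s = q·B·(1−ν²)·I_f / S_e.
E_s = 102 × 4.4 × 0.8479 × 0.79 / 0.0074 = 40620 kPa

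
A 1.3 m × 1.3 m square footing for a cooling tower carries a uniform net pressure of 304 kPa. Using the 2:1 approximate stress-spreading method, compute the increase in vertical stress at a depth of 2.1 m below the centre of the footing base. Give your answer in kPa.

Δσ_z ≈ 44.4 kPa

By the 2:1 method the load spreads at 1 horizontal : 2 vertical, so at depth z the loaded area has grown by z in each plan dimension:
Δσ = qBL/((B+z)(L+z)) = 304×1.3×1.3/((1.3+2.1)(1.3+2.1)) = 44.443 kPa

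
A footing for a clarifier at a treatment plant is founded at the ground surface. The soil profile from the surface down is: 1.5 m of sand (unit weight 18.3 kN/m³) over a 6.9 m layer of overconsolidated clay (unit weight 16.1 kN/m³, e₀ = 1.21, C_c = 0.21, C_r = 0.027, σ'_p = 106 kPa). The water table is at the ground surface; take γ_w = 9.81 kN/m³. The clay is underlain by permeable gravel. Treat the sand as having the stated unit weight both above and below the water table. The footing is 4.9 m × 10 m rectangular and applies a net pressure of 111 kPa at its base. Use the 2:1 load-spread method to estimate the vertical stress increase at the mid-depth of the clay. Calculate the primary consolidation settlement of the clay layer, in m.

Mid-depth of clay below the ground surface: z = 1.5 + 6.9/2 = 4.95 m.
Total vertical stress at mid-clay: σ_v = 18.3×1.5 + 16.1×3.45 = 82.995 kPa.
Pore pressure: u = 9.81×(4.95 − 0) = 48.56 kPa.
Initial effective stress: σ'_0 = σ_v − u = 82.995 − 48.56 = 34.435 kPa.
Stress increase at mid-clay by the 2:1 spreading method:
Δσ = qBL/((B+z)(L+z)) = 111×4.9×10/((4.9+4.95)(10+4.95)) = 36.935 kPa
Final effective stress: σ'_f = 34.435 + 36.935 = 71.37 kPa.
σ'_f = 71.37 ≤ σ'_p = 106 kPa, so the clay remains overconsolidated and only the recompression index applies:
S_c = C_r·H/(1+e₀)·log₁₀(σ'_f/σ'_0) = 0.027×6.9/2.21×log₁₀(71.37/34.435)
    = 0.084299 × 0.31652 = 0.02668 m

S_c ≈ 0.0267 m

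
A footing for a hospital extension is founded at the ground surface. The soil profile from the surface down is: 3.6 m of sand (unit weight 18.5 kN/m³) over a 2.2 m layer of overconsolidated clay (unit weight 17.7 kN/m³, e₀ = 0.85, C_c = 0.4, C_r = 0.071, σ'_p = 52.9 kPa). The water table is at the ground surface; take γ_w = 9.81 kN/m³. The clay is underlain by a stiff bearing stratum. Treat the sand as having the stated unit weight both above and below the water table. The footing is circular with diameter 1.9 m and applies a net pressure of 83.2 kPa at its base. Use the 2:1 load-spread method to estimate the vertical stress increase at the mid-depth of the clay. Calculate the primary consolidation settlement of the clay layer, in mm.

S_c ≈ 5.84 mm

Mid-depth of clay below the ground surface: z = 3.6 + 2.2/2 = 4.7 m.
Total vertical stress at mid-clay: σ_v = 18.5×3.6 + 17.7×1.1 = 86.07 kPa.
Pore pressure: u = 9.81×(4.7 − 0) = 46.107 kPa.
Initial effective stress: σ'_0 = σ_v − u = 86.07 − 46.107 = 39.963 kPa.
Stress increase at mid-clay by the 2:1 spreading method:
Δσ ≈ qD²/(D+z)² = 83.2×1.9²/(1.9+4.7)² = 6.8951 kPa
Final effective stress: σ'_f = 39.963 + 6.8951 = 46.858 kPa.
σ'_f = 46.858 ≤ σ'_p = 52.9 kPa, so the clay remains overconsolidated and only the recompression index applies:
S_c = C_r·H/(1+e₀)·log₁₀(σ'_f/σ'_0) = 0.071×2.2/1.85×log₁₀(46.858/39.963)
    = 0.084433 × 0.069126 = 0.005837 m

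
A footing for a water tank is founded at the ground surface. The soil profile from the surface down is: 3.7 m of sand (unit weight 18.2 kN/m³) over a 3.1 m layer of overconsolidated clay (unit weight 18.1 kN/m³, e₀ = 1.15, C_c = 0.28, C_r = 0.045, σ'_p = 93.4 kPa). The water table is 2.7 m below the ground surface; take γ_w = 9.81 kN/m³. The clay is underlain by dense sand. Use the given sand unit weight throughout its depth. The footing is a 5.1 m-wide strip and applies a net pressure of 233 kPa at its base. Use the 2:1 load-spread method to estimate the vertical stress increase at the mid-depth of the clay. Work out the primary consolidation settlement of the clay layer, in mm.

Mid-depth of clay below the ground surface: z = 3.7 + 3.1/2 = 5.25 m.
Total vertical stress at mid-clay: σ_v = 18.2×3.7 + 18.1×1.55 = 95.395 kPa.
Pore pressure: u = 9.81×(5.25 − 2.7) = 25.015 kPa.
Initial effective stress: σ'_0 = σ_v − u = 95.395 − 25.015 = 70.38 kPa.
Stress increase at mid-clay by the 2:1 spreading method:
Δσ = qB/(B+z) = 233×5.1/(5.1+5.25) = 114.81 kPa
Final effective stress: σ'_f = 70.38 + 114.81 = 185.19 kPa.
σ'_f = 185.19 > σ'_p = 93.4 kPa, so the stress path crosses the preconsolidation pressure — recompression up to σ'_p, then virgin compression beyond:
S_c = H/(1+e₀)·[C_r·log₁₀(σ'_p/σ'_0) + C_c·log₁₀(σ'_f/σ'_p)]
    = 3.1/2.15 × [0.045×log₁₀(93.4/70.38) + 0.28×log₁₀(185.19/93.4)]
    = 1.4419 × [0.0055304 + 0.083236] = 0.128 m

S_c ≈ 128 mm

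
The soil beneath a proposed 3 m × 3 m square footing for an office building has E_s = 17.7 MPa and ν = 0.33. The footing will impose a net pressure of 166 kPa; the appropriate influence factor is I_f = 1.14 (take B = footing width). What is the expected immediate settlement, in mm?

S_e ≈ 28.6 mm

Immediate (elastic) settlement: S_e = q·B·(1−ν²)/E_s · I_f.
E_s = 17.7 MPa = 17700 kPa.
S_e = 166 × 3 × (1 − 0.33²) / 17700 × 1.14
    = 166 × 3 × 0.8911 / 17700 × 1.14
    = 0.02858 m = 28.58 mm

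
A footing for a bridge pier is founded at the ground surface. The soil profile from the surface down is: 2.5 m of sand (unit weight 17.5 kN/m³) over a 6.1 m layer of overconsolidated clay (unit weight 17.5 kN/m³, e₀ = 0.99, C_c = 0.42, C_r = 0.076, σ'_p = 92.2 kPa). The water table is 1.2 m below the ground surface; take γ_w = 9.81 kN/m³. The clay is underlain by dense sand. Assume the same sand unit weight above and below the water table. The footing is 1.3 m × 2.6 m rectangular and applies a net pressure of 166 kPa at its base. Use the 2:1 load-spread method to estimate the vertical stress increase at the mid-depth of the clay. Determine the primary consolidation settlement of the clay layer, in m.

S_c ≈ 0.0171 m

Mid-depth of clay below the ground surface: z = 2.5 + 6.1/2 = 5.55 m.
Total vertical stress at mid-clay: σ_v = 17.5×2.5 + 17.5×3.05 = 97.125 kPa.
Pore pressure: u = 9.81×(5.55 − 1.2) = 42.673 kPa.
Initial effective stress: σ'_0 = σ_v − u = 97.125 − 42.673 = 54.452 kPa.
Stress increase at mid-clay by the 2:1 spreading method:
Δσ = qBL/((B+z)(L+z)) = 166×1.3×2.6/((1.3+5.55)(2.6+5.55)) = 10.05 kPa
Final effective stress: σ'_f = 54.452 + 10.05 = 64.502 kPa.
σ'_f = 64.502 ≤ σ'_p = 92.2 kPa, so the clay remains overconsolidated and only the recompression index applies:
S_c = C_r·H/(1+e₀)·log₁₀(σ'_f/σ'_0) = 0.076×6.1/1.99×log₁₀(64.502/54.452)
    = 0.23296 × 0.073559 = 0.01714 m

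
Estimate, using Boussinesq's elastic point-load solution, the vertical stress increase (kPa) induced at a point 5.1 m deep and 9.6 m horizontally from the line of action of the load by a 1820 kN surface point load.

Δσ_z ≈ 0.759 kPa

Boussinesq vertical stress below a point load on an elastic half-space:
Δσ_z = 3P/(2πz²) · [1 + (r/z)²]^(−5/2)
r/z = 9.6/5.1 = 1.8824; [1+(r/z)²]^(−5/2) = 0.022729.
Δσ_z = 3×1820/(2π×5.1²) × 0.022729 = 33.41 × 0.022729 = 0.7594 kPa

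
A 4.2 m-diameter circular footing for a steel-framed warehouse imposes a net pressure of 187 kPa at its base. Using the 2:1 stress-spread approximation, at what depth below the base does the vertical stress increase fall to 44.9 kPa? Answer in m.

2:1 spreading — at depth z the loaded area has grown by z in each plan dimension:
qD²/(D+z)² = Δσ_z ⇒ z = D(√(q/Δσ_z) − 1) = 4.2×(√(187/44.9) − 1) = 4.371 m

z ≈ 4.37 m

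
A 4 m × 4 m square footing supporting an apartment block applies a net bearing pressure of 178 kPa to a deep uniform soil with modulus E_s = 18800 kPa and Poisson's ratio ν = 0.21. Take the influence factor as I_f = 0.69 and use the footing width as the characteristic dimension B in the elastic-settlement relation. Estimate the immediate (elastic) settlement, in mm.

S_e ≈ 25 mm

Immediate (elastic) settlement: S_e = q·B·(1−ν²)/E_s · I_f.
S_e = 178 × 4 × (1 − 0.21²) / 18800 × 0.69
    = 178 × 4 × 0.9559 / 18800 × 0.69
    = 0.02498 m = 24.98 mm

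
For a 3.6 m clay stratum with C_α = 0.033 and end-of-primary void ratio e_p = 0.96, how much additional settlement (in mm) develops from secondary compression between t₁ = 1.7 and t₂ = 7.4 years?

Secondary compression: S_s = C_α·H/(1+e_p)·log₁₀(t₂/t₁)
S_s = 0.033×3.6/(1+0.96)×log₁₀(7.4/1.7)
    = 0.06061 × 0.6388 = 0.03872 m

S_s ≈ 38.7 mm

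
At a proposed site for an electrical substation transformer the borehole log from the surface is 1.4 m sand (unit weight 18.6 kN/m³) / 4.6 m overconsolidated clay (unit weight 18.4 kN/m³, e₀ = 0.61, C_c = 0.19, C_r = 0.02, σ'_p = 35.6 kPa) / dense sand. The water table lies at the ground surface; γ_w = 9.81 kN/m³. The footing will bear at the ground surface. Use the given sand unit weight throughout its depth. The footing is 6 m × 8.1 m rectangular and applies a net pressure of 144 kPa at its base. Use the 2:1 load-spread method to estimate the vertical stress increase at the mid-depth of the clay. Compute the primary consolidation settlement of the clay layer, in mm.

Mid-depth of clay below the ground surface: z = 1.4 + 4.6/2 = 3.7 m.
Total vertical stress at mid-clay: σ_v = 18.6×1.4 + 18.4×2.3 = 68.36 kPa.
Pore pressure: u = 9.81×(3.7 − 0) = 36.297 kPa.
Initial effective stress: σ'_0 = σ_v − u = 68.36 − 36.297 = 32.063 kPa.
Stress increase at mid-clay by the 2:1 spreading method:
Δσ = qBL/((B+z)(L+z)) = 144×6×8.1/((6+3.7)(8.1+3.7)) = 61.143 kPa
Final effective stress: σ'_f = 32.063 + 61.143 = 93.206 kPa.
σ'_f = 93.206 > σ'_p = 35.6 kPa, so the stress path crosses the preconsolidation pressure — recompression up to σ'_p, then virgin compression beyond:
S_c = H/(1+e₀)·[C_r·log₁₀(σ'_p/σ'_0) + C_c·log₁₀(σ'_f/σ'_p)]
    = 4.6/1.61 × [0.02×log₁₀(35.6/32.063) + 0.19×log₁₀(93.206/35.6)]
    = 2.8571 × [0.00090892 + 0.079419] = 0.2295 m

S_c ≈ 230 mm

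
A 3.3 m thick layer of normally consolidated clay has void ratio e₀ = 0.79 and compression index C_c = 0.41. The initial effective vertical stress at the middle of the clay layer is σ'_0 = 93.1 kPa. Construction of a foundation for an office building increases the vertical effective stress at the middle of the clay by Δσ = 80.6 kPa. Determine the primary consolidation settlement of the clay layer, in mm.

Final effective stress: σ'_f = σ'_0 + Δσ = 93.1 + 80.6 = 173.7 kPa.
Normally consolidated clay, so the full stress increment lies on the virgin compression line:
S_c = C_c·H/(1+e₀)·log₁₀(σ'_f/σ'_0) = 0.41×3.3/(1+0.79)×log₁₀(173.7/93.1)
    = 0.75587 × 0.27085 = 0.2047 m

S_c ≈ 205 mm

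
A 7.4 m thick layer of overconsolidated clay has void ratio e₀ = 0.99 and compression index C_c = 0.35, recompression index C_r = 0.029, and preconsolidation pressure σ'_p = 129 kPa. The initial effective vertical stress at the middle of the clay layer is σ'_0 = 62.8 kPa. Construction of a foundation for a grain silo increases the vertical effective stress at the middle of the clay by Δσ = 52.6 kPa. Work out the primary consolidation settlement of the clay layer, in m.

Final effective stress: σ'_f = 62.8 + 52.6 = 115.4 kPa.
σ'_f = 115.4 ≤ σ'_p = 129 kPa, so the clay remains overconsolidated and only the recompression index applies:
S_c = C_r·H/(1+e₀)·log₁₀(σ'_f/σ'_0) = 0.029×7.4/1.99×log₁₀(115.4/62.8)
    = 0.10784 × 0.26425 = 0.0285 m

S_c ≈ 0.0285 m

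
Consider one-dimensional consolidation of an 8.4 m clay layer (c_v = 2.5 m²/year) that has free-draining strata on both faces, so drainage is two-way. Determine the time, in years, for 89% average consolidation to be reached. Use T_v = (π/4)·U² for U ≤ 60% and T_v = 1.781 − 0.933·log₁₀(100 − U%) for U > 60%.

Drainage path length: H_d = H/2 = 4.2 m (double drainage).
U > 60%: T_v = 1.781 − 0.933·log₁₀(100 − 89) = 0.80938.
t = T_v·H_d²/c_v = 0.80938×4.2²/2.5 = 5.711 years.

t ≈ 5.71 years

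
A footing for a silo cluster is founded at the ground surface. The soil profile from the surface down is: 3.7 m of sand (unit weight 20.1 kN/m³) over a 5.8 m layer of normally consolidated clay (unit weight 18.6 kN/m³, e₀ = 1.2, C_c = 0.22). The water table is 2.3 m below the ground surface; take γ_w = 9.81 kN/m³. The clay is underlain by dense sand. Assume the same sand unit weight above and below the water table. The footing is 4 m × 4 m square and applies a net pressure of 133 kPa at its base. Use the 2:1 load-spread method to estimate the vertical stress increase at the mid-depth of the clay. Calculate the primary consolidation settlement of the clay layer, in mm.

S_c ≈ 50.1 mm

Mid-depth of clay below the ground surface: z = 3.7 + 5.8/2 = 6.6 m.
Total vertical stress at mid-clay: σ_v = 20.1×3.7 + 18.6×2.9 = 128.31 kPa.
Pore pressure: u = 9.81×(6.6 − 2.3) = 42.183 kPa.
Initial effective stress: σ'_0 = σ_v − u = 128.31 − 42.183 = 86.127 kPa.
Stress increase at mid-clay by the 2:1 spreading method:
Δσ = qBL/((B+z)(L+z)) = 133×4×4/((4+6.6)(4+6.6)) = 18.939 kPa
Final effective stress: σ'_f = σ'_0 + Δσ = 86.127 + 18.939 = 105.07 kPa.
Normally consolidated clay, so the full stress increment lies on the virgin compression line:
S_c = C_c·H/(1+e₀)·log₁₀(σ'_f/σ'_0) = 0.22×5.8/(1+1.2)×log₁₀(105.07/86.127)
    = 0.58 × 0.086339 = 0.05008 m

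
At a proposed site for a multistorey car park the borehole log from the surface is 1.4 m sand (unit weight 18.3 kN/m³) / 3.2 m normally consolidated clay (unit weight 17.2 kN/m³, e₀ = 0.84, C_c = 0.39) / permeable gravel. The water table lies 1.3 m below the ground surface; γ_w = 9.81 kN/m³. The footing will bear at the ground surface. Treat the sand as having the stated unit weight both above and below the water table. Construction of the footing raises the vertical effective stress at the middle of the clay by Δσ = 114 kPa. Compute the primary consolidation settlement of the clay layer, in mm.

S_c ≈ 418 mm

Mid-depth of clay below the ground surface: z = 1.4 + 3.2/2 = 3 m.
Total vertical stress at mid-clay: σ_v = 18.3×1.4 + 17.2×1.6 = 53.14 kPa.
Pore pressure: u = 9.81×(3 − 1.3) = 16.677 kPa.
Initial effective stress: σ'_0 = σ_v − u = 53.14 − 16.677 = 36.463 kPa.
Final effective stress: σ'_f = σ'_0 + Δσ = 36.463 + 114 = 150.46 kPa.
Normally consolidated clay, so the full stress increment lies on the virgin compression line:
S_c = C_c·H/(1+e₀)·log₁₀(σ'_f/σ'_0) = 0.39×3.2/(1+0.84)×log₁₀(150.46/36.463)
    = 0.67826 × 0.61557 = 0.4175 m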